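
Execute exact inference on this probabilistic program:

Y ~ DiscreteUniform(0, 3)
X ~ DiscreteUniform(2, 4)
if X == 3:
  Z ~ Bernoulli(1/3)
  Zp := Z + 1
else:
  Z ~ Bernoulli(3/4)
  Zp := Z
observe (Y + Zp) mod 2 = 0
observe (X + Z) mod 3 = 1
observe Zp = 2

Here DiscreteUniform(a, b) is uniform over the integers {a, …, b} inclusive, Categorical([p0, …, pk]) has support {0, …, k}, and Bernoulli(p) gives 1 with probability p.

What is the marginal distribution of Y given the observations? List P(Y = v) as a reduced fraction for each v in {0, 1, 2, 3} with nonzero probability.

P(Y=0) = 1/2, P(Y=2) = 1/2

Enumerate traces; 2 have nonzero weight after conditioning:
  (Y=0, X=3, Z=1) weight 1/36
  (Y=2, X=3, Z=1) weight 1/36
Group by Y:
  weight(Y=0) = 1/36
  weight(Y=2) = 1/36
Total weight = 1/36 + 1/36 = 1/18
P(Y=0 | obs) = 1/36 / 1/18 = 1/2
P(Y=2 | obs) = 1/36 / 1/18 = 1/2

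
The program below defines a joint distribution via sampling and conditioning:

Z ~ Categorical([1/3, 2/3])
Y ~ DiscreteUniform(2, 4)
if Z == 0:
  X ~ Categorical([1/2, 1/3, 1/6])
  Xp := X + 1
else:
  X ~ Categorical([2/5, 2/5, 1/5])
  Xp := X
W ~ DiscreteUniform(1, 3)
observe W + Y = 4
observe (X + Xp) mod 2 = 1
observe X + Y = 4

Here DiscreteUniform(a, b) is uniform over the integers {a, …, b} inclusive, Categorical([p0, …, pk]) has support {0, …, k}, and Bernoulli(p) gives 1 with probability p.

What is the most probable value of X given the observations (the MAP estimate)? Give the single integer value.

Enumerate traces; 2 have nonzero weight after conditioning:
  (Z=0, Y=2, X=2, W=2) weight 1/162
  (Z=0, Y=3, X=1, W=1) weight 1/81
Group by X:
  weight(X=1) = 1/81
  weight(X=2) = 1/162
Total weight = 1/81 + 1/162 = 1/54
P(X=1 | obs) = 1/81 / 1/54 = 2/3
P(X=2 | obs) = 1/162 / 1/54 = 1/3
argmax = 1

argmax_v P(X = v | obs) = 1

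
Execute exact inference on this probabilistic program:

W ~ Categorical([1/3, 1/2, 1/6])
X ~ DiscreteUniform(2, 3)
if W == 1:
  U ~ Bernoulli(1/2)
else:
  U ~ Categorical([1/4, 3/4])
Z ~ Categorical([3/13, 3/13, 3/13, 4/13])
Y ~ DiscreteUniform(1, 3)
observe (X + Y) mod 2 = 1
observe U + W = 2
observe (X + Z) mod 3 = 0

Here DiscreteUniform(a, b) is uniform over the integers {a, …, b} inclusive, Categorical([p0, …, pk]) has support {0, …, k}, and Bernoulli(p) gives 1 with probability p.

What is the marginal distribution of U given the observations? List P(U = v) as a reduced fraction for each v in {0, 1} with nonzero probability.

P(U=0) = 1/7, P(U=1) = 6/7

Enumerate traces; 8 have nonzero weight after conditioning:
  (W=1, X=2, U=1, Z=1, Y=1) weight 1/104
  (W=1, X=2, U=1, Z=1, Y=3) weight 1/104
  (W=1, X=3, U=1, Z=0, Y=2) weight 1/104
  (W=1, X=3, U=1, Z=3, Y=2) weight 1/78
  (W=2, X=2, U=0, Z=1, Y=1) weight 1/624
  (W=2, X=2, U=0, Z=1, Y=3) weight 1/624
  (W=2, X=3, U=0, Z=0, Y=2) weight 1/624
  (W=2, X=3, U=0, Z=3, Y=2) weight 1/468
Group by U:
  weight(U=0) = 1/144
  weight(U=1) = 1/24
Total weight = 1/144 + 1/24 = 7/144
P(U=0 | obs) = 1/144 / 7/144 = 1/7
P(U=1 | obs) = 1/24 / 7/144 = 6/7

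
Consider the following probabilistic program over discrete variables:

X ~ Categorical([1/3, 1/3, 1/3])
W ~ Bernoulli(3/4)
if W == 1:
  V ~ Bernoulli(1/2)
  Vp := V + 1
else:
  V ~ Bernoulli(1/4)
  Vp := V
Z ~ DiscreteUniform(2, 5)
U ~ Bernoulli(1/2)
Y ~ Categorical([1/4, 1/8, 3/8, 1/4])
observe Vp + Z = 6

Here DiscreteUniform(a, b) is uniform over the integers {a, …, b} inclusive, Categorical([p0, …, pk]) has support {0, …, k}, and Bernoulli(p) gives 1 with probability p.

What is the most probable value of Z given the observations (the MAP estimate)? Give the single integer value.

argmax_v P(Z = v | obs) = 5

Enumerate traces; 72 have nonzero weight after conditioning:
  (X=0, W=0, V=1, Z=5, U=0, Y=0) weight 1/1536
  (X=0, W=0, V=1, Z=5, U=0, Y=1) weight 1/3072
  (X=0, W=0, V=1, Z=5, U=0, Y=2) weight 1/1024
  (X=0, W=0, V=1, Z=5, U=0, Y=3) weight 1/1536
  (X=0, W=0, V=1, Z=5, U=1, Y=0) weight 1/1536
  (X=0, W=0, V=1, Z=5, U=1, Y=1) weight 1/3072
  (X=0, W=0, V=1, Z=5, U=1, Y=2) weight 1/1024
  (X=0, W=0, V=1, Z=5, U=1, Y=3) weight 1/1536
  (X=0, W=1, V=1, Z=4, U=0, Y=0) weight 1/256
  … 63 more
Group by Z:
  weight(Z=4) = 3/32
  weight(Z=5) = 7/64
Total weight = 3/32 + 7/64 = 13/64
P(Z=4 | obs) = 3/32 / 13/64 = 6/13
P(Z=5 | obs) = 7/64 / 13/64 = 7/13
argmax = 5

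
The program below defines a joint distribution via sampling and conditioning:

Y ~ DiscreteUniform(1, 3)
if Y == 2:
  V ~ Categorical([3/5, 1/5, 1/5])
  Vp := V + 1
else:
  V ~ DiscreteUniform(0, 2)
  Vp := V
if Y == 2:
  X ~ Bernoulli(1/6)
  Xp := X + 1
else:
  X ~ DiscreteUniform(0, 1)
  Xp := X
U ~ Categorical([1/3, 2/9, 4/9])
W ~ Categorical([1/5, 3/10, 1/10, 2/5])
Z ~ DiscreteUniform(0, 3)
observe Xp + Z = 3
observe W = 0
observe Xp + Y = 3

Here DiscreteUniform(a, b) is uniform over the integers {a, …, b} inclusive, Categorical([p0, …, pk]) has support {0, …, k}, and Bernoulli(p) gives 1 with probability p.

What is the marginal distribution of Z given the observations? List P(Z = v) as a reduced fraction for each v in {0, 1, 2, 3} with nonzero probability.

Enumerate traces; 18 have nonzero weight after conditioning:
  (Y=2, V=0, X=0, U=0, W=0, Z=2) weight 1/360
  (Y=2, V=0, X=0, U=1, W=0, Z=2) weight 1/540
  (Y=2, V=0, X=0, U=2, W=0, Z=2) weight 1/270
  (Y=2, V=1, X=0, U=0, W=0, Z=2) weight 1/1080
  (Y=2, V=1, X=0, U=1, W=0, Z=2) weight 1/1620
  (Y=2, V=1, X=0, U=2, W=0, Z=2) weight 1/810
  (Y=2, V=2, X=0, U=0, W=0, Z=2) weight 1/1080
  (Y=2, V=2, X=0, U=1, W=0, Z=2) weight 1/1620
  (Y=3, V=0, X=0, U=0, W=0, Z=3) weight 1/1080
  … 9 more
Group by Z:
  weight(Z=2) = 1/72
  weight(Z=3) = 1/120
Total weight = 1/72 + 1/120 = 1/45
P(Z=2 | obs) = 1/72 / 1/45 = 5/8
P(Z=3 | obs) = 1/120 / 1/45 = 3/8

P(Z=2) = 5/8, P(Z=3) = 3/8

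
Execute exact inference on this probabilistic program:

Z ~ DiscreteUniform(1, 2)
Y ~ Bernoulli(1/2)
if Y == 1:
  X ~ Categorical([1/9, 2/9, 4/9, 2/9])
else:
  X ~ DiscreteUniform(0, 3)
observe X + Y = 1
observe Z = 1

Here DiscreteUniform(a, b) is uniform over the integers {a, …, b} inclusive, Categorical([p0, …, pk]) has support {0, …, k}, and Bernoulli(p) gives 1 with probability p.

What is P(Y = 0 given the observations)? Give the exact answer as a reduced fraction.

P(Y = 0 | obs) = 9/13

Enumerate traces; 2 have nonzero weight after conditioning:
  (Z=1, Y=0, X=1) weight 1/16
  (Z=1, Y=1, X=0) weight 1/36
Group by Y:
  weight(Y=0) = 1/16
  weight(Y=1) = 1/36
Total weight = 1/16 + 1/36 = 13/144
P(Y=0 | obs) = 1/16 / 13/144 = 9/13
P(Y=1 | obs) = 1/36 / 13/144 = 4/13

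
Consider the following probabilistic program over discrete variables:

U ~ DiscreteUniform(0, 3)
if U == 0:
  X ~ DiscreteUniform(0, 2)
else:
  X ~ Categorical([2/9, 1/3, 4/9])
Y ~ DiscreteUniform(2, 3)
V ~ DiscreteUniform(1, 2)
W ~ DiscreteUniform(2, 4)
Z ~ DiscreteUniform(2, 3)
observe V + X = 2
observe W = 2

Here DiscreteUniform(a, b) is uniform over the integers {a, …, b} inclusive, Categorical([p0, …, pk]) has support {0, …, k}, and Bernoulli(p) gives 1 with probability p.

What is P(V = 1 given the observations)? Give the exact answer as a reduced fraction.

P(V = 1 | obs) = 4/7

Enumerate traces; 32 have nonzero weight after conditioning:
  (U=0, X=0, Y=2, V=2, W=2, Z=2) weight 1/288
  (U=0, X=0, Y=2, V=2, W=2, Z=3) weight 1/288
  (U=0, X=0, Y=3, V=2, W=2, Z=2) weight 1/288
  (U=0, X=0, Y=3, V=2, W=2, Z=3) weight 1/288
  (U=0, X=1, Y=2, V=1, W=2, Z=2) weight 1/288
  (U=0, X=1, Y=2, V=1, W=2, Z=3) weight 1/288
  (U=0, X=1, Y=3, V=1, W=2, Z=2) weight 1/288
  (U=0, X=1, Y=3, V=1, W=2, Z=3) weight 1/288
  … 24 more
Group by V:
  weight(V=1) = 1/18
  weight(V=2) = 1/24
Total weight = 1/18 + 1/24 = 7/72
P(V=1 | obs) = 1/18 / 7/72 = 4/7
P(V=2 | obs) = 1/24 / 7/72 = 3/7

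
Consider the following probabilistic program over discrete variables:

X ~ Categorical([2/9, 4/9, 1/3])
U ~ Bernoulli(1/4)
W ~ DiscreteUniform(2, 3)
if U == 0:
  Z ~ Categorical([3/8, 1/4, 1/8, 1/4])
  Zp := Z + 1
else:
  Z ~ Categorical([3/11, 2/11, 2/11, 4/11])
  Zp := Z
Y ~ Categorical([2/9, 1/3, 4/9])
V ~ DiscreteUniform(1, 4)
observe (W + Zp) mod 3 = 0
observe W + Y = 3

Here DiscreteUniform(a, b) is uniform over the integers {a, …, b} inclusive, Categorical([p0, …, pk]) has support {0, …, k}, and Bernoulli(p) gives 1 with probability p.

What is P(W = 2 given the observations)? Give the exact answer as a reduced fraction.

Enumerate traces; 72 have nonzero weight after conditioning:
  (X=0, U=0, W=2, Z=0, Y=1, V=1) weight 1/384
  (X=0, U=0, W=2, Z=0, Y=1, V=2) weight 1/384
  (X=0, U=0, W=2, Z=0, Y=1, V=3) weight 1/384
  (X=0, U=0, W=2, Z=0, Y=1, V=4) weight 1/384
  (X=0, U=0, W=2, Z=3, Y=1, V=1) weight 1/576
  (X=0, U=0, W=2, Z=3, Y=1, V=2) weight 1/576
  (X=0, U=0, W=2, Z=3, Y=1, V=3) weight 1/576
  (X=0, U=0, W=2, Z=3, Y=1, V=4) weight 1/576
  (X=0, U=0, W=3, Z=2, Y=0, V=1) weight 1/1728
  … 63 more
Group by W:
  weight(W=2) = 181/2112
  weight(W=3) = 89/3168
Total weight = 181/2112 + 89/3168 = 721/6336
P(W=2 | obs) = 181/2112 / 721/6336 = 543/721
P(W=3 | obs) = 89/3168 / 721/6336 = 178/721

P(W = 2 | obs) = 543/721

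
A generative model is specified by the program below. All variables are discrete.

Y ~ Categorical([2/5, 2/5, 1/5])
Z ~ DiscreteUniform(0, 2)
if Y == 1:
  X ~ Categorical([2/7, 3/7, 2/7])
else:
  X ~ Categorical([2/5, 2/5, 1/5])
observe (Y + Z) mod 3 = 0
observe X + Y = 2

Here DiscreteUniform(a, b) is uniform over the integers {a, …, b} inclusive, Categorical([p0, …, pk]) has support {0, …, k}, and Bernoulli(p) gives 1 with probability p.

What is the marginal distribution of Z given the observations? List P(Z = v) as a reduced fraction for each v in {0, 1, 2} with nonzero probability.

Enumerate traces; 3 have nonzero weight after conditioning:
  (Y=0, Z=0, X=2) weight 2/75
  (Y=1, Z=2, X=1) weight 2/35
  (Y=2, Z=1, X=0) weight 2/75
Group by Z:
  weight(Z=0) = 2/75
  weight(Z=1) = 2/75
  weight(Z=2) = 2/35
Total weight = 2/75 + 2/75 + 2/35 = 58/525
P(Z=0 | obs) = 2/75 / 58/525 = 7/29
P(Z=1 | obs) = 2/75 / 58/525 = 7/29
P(Z=2 | obs) = 2/35 / 58/525 = 15/29

P(Z=0) = 7/29, P(Z=1) = 7/29, P(Z=2) = 15/29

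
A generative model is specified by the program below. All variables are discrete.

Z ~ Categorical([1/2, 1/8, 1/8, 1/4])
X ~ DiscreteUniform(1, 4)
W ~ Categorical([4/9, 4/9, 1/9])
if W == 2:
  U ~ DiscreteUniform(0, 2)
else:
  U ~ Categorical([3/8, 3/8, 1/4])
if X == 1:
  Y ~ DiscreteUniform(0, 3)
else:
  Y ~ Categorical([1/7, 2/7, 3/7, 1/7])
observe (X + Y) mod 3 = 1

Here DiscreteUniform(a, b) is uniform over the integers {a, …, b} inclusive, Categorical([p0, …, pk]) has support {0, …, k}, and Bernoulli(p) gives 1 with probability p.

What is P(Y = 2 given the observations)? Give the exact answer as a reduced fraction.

Enumerate traces; 216 have nonzero weight after conditioning:
  (Z=0, X=1, W=0, U=0, Y=0) weight 1/192
  (Z=0, X=1, W=0, U=0, Y=3) weight 1/192
  (Z=0, X=1, W=0, U=1, Y=0) weight 1/192
  (Z=0, X=1, W=0, U=1, Y=3) weight 1/192
  (Z=0, X=1, W=0, U=2, Y=0) weight 1/288
  (Z=0, X=1, W=0, U=2, Y=3) weight 1/288
  (Z=0, X=1, W=1, U=0, Y=0) weight 1/192
  (Z=0, X=1, W=1, U=0, Y=3) weight 1/192
  (Z=0, X=2, W=0, U=0, Y=2) weight 1/112
  (Z=0, X=3, W=0, U=0, Y=1) weight 1/168
  … 206 more
Group by Y:
  weight(Y=0) = 11/112
  weight(Y=1) = 1/14
  weight(Y=2) = 3/28
  weight(Y=3) = 11/112
Total weight = 11/112 + 1/14 + 3/28 + 11/112 = 3/8
P(Y=0 | obs) = 11/112 / 3/8 = 11/42
P(Y=1 | obs) = 1/14 / 3/8 = 4/21
P(Y=2 | obs) = 3/28 / 3/8 = 2/7
P(Y=3 | obs) = 11/112 / 3/8 = 11/42

P(Y = 2 | obs) = 2/7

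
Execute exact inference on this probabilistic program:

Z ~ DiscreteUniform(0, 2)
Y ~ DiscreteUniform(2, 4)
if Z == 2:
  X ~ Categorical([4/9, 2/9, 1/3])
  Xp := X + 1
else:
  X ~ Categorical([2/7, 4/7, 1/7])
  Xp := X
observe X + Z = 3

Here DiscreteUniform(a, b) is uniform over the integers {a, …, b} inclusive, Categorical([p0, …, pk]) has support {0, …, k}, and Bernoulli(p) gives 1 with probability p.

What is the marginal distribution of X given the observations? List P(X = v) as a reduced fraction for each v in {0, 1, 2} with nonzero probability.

Enumerate traces; 6 have nonzero weight after conditioning:
  (Z=1, Y=2, X=2) weight 1/63
  (Z=1, Y=3, X=2) weight 1/63
  (Z=1, Y=4, X=2) weight 1/63
  (Z=2, Y=2, X=1) weight 2/81
  (Z=2, Y=3, X=1) weight 2/81
  (Z=2, Y=4, X=1) weight 2/81
Group by X:
  weight(X=1) = 2/27
  weight(X=2) = 1/21
Total weight = 2/27 + 1/21 = 23/189
P(X=1 | obs) = 2/27 / 23/189 = 14/23
P(X=2 | obs) = 1/21 / 23/189 = 9/23

P(X=1) = 14/23, P(X=2) = 9/23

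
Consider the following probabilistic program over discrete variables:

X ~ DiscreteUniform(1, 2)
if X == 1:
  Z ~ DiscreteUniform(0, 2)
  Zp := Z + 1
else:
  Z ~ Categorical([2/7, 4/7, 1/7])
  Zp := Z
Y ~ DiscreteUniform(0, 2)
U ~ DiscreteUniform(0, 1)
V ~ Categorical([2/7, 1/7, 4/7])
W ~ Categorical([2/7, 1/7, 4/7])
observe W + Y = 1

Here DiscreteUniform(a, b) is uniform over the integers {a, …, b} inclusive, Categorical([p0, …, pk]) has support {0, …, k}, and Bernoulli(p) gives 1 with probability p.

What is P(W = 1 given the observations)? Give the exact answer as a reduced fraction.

P(W = 1 | obs) = 1/3

Enumerate traces; 72 have nonzero weight after conditioning:
  (X=1, Z=0, Y=0, U=0, V=0, W=1) weight 1/882
  (X=1, Z=0, Y=0, U=0, V=1, W=1) weight 1/1764
  (X=1, Z=0, Y=0, U=0, V=2, W=1) weight 1/441
  (X=1, Z=0, Y=0, U=1, V=0, W=1) weight 1/882
  (X=1, Z=0, Y=0, U=1, V=1, W=1) weight 1/1764
  (X=1, Z=0, Y=0, U=1, V=2, W=1) weight 1/441
  (X=1, Z=0, Y=1, U=0, V=0, W=0) weight 1/441
  (X=1, Z=0, Y=1, U=0, V=1, W=0) weight 1/882
  … 64 more
Group by W:
  weight(W=0) = 2/21
  weight(W=1) = 1/21
Total weight = 2/21 + 1/21 = 1/7
P(W=0 | obs) = 2/21 / 1/7 = 2/3
P(W=1 | obs) = 1/21 / 1/7 = 1/3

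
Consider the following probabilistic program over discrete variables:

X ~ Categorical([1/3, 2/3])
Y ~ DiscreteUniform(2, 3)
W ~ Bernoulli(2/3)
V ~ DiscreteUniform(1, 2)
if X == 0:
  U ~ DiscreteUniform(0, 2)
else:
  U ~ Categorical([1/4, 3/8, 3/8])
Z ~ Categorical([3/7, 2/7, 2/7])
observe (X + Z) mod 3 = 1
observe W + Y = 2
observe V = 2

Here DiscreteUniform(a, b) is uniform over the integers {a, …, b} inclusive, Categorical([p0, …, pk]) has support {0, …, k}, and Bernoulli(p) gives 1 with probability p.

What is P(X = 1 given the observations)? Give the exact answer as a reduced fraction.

P(X = 1 | obs) = 3/4

Enumerate traces; 6 have nonzero weight after conditioning:
  (X=0, Y=2, W=0, V=2, U=0, Z=1) weight 1/378
  (X=0, Y=2, W=0, V=2, U=1, Z=1) weight 1/378
  (X=0, Y=2, W=0, V=2, U=2, Z=1) weight 1/378
  (X=1, Y=2, W=0, V=2, U=0, Z=0) weight 1/168
  (X=1, Y=2, W=0, V=2, U=1, Z=0) weight 1/112
  (X=1, Y=2, W=0, V=2, U=2, Z=0) weight 1/112
Group by X:
  weight(X=0) = 1/126
  weight(X=1) = 1/42
Total weight = 1/126 + 1/42 = 2/63
P(X=0 | obs) = 1/126 / 2/63 = 1/4
P(X=1 | obs) = 1/42 / 2/63 = 3/4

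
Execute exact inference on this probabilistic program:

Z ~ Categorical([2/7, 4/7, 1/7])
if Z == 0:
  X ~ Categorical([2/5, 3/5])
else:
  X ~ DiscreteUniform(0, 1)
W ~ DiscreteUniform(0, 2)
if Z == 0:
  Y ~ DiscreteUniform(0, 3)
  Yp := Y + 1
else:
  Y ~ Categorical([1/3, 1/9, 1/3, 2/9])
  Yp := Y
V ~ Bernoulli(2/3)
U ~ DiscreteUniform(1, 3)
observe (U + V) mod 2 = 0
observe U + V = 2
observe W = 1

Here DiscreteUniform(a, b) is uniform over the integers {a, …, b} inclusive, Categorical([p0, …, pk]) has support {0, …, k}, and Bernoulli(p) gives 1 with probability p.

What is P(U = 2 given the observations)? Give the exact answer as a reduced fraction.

Enumerate traces; 48 have nonzero weight after conditioning:
  (Z=0, X=0, W=1, Y=0, V=0, U=2) weight 1/945
  (Z=0, X=0, W=1, Y=0, V=1, U=1) weight 2/945
  (Z=0, X=0, W=1, Y=1, V=0, U=2) weight 1/945
  (Z=0, X=0, W=1, Y=1, V=1, U=1) weight 2/945
  (Z=0, X=0, W=1, Y=2, V=0, U=2) weight 1/945
  (Z=0, X=0, W=1, Y=2, V=1, U=1) weight 2/945
  (Z=0, X=0, W=1, Y=3, V=0, U=2) weight 1/945
  (Z=0, X=0, W=1, Y=3, V=1, U=1) weight 2/945
  … 40 more
Group by U:
  weight(U=1) = 2/27
  weight(U=2) = 1/27
Total weight = 2/27 + 1/27 = 1/9
P(U=1 | obs) = 2/27 / 1/9 = 2/3
P(U=2 | obs) = 1/27 / 1/9 = 1/3

P(U = 2 | obs) = 1/3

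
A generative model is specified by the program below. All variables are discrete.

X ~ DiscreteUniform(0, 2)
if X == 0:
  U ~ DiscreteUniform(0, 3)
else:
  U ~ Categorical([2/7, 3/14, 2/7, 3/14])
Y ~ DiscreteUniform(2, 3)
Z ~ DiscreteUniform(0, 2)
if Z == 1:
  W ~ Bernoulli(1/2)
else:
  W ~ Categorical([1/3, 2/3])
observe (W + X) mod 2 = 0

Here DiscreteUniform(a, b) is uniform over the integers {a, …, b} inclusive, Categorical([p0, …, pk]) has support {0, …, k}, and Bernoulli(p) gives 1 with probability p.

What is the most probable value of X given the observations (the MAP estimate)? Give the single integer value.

Enumerate traces; 72 have nonzero weight after conditioning:
  (X=0, U=0, Y=2, Z=0, W=0) weight 1/216
  (X=0, U=0, Y=2, Z=1, W=0) weight 1/144
  (X=0, U=0, Y=2, Z=2, W=0) weight 1/216
  (X=0, U=0, Y=3, Z=0, W=0) weight 1/216
  (X=0, U=0, Y=3, Z=1, W=0) weight 1/144
  (X=0, U=0, Y=3, Z=2, W=0) weight 1/216
  (X=0, U=1, Y=2, Z=0, W=0) weight 1/216
  (X=0, U=1, Y=2, Z=1, W=0) weight 1/144
  (X=1, U=0, Y=2, Z=0, W=1) weight 2/189
  (X=2, U=0, Y=2, Z=0, W=0) weight 1/189
  … 62 more
Group by X:
  weight(X=0) = 7/54
  weight(X=1) = 11/54
  weight(X=2) = 7/54
Total weight = 7/54 + 11/54 + 7/54 = 25/54
P(X=0 | obs) = 7/54 / 25/54 = 7/25
P(X=1 | obs) = 11/54 / 25/54 = 11/25
P(X=2 | obs) = 7/54 / 25/54 = 7/25
argmax = 1

argmax_v P(X = v | obs) = 1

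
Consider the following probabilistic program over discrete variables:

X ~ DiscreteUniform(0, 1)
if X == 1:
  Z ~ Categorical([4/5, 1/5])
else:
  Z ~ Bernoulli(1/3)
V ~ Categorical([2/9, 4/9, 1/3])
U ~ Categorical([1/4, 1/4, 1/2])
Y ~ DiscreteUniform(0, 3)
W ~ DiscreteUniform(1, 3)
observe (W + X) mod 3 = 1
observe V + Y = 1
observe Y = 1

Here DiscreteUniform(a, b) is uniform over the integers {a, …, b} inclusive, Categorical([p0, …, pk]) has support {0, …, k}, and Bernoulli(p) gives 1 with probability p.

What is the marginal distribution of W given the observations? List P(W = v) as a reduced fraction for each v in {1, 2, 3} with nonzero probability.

Enumerate traces; 12 have nonzero weight after conditioning:
  (X=0, Z=0, V=0, U=0, Y=1, W=1) weight 1/648
  (X=0, Z=0, V=0, U=1, Y=1, W=1) weight 1/648
  (X=0, Z=0, V=0, U=2, Y=1, W=1) weight 1/324
  (X=0, Z=1, V=0, U=0, Y=1, W=1) weight 1/1296
  (X=0, Z=1, V=0, U=1, Y=1, W=1) weight 1/1296
  (X=0, Z=1, V=0, U=2, Y=1, W=1) weight 1/648
  (X=1, Z=0, V=0, U=0, Y=1, W=3) weight 1/540
  (X=1, Z=0, V=0, U=1, Y=1, W=3) weight 1/540
  … 4 more
Group by W:
  weight(W=1) = 1/108
  weight(W=3) = 1/108
Total weight = 1/108 + 1/108 = 1/54
P(W=1 | obs) = 1/108 / 1/54 = 1/2
P(W=3 | obs) = 1/108 / 1/54 = 1/2

P(W=1) = 1/2, P(W=3) = 1/2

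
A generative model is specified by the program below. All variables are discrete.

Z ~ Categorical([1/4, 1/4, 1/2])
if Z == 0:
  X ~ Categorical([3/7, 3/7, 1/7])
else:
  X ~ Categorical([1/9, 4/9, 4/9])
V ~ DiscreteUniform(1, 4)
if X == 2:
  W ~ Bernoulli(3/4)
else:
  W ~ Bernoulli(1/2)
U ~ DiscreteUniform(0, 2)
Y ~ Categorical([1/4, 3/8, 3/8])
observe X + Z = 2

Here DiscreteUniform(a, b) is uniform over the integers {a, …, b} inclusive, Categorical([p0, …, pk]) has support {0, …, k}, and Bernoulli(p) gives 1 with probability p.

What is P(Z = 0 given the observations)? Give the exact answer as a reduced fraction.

P(Z = 0 | obs) = 3/17

Enumerate traces; 216 have nonzero weight after conditioning:
  (Z=0, X=2, V=1, W=0, U=0, Y=0) weight 1/5376
  (Z=0, X=2, V=1, W=0, U=0, Y=1) weight 1/3584
  (Z=0, X=2, V=1, W=0, U=0, Y=2) weight 1/3584
  (Z=0, X=2, V=1, W=0, U=1, Y=0) weight 1/5376
  (Z=0, X=2, V=1, W=0, U=1, Y=1) weight 1/3584
  (Z=0, X=2, V=1, W=0, U=1, Y=2) weight 1/3584
  (Z=0, X=2, V=1, W=0, U=2, Y=0) weight 1/5376
  (Z=0, X=2, V=1, W=0, U=2, Y=1) weight 1/3584
  (Z=1, X=1, V=1, W=0, U=0, Y=0) weight 1/864
  (Z=2, X=0, V=1, W=0, U=0, Y=0) weight 1/1728
  … 206 more
Group by Z:
  weight(Z=0) = 1/28
  weight(Z=1) = 1/9
  weight(Z=2) = 1/18
Total weight = 1/28 + 1/9 + 1/18 = 17/84
P(Z=0 | obs) = 1/28 / 17/84 = 3/17
P(Z=1 | obs) = 1/9 / 17/84 = 28/51
P(Z=2 | obs) = 1/18 / 17/84 = 14/51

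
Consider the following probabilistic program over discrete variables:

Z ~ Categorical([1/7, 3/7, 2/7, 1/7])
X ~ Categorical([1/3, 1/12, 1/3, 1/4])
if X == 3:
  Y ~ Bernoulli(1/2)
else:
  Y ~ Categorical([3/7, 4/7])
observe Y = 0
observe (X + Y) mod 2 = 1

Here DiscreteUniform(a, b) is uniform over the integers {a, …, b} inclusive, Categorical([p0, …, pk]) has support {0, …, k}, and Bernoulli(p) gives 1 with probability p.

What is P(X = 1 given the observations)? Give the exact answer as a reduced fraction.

P(X = 1 | obs) = 2/9

Enumerate traces; 8 have nonzero weight after conditioning:
  (Z=0, X=1, Y=0) weight 1/196
  (Z=0, X=3, Y=0) weight 1/56
  (Z=1, X=1, Y=0) weight 3/196
  (Z=1, X=3, Y=0) weight 3/56
  (Z=2, X=1, Y=0) weight 1/98
  (Z=2, X=3, Y=0) weight 1/28
  (Z=3, X=1, Y=0) weight 1/196
  (Z=3, X=3, Y=0) weight 1/56
Group by X:
  weight(X=1) = 1/28
  weight(X=3) = 1/8
Total weight = 1/28 + 1/8 = 9/56
P(X=1 | obs) = 1/28 / 9/56 = 2/9
P(X=3 | obs) = 1/8 / 9/56 = 7/9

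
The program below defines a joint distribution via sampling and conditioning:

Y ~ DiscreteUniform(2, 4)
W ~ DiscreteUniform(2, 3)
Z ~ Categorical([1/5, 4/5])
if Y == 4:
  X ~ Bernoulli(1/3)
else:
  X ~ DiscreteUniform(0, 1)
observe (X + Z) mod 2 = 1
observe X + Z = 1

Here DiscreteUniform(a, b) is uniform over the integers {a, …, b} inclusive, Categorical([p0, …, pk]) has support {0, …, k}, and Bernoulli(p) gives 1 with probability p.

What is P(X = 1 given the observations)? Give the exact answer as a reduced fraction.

P(X = 1 | obs) = 1/6

Enumerate traces; 12 have nonzero weight after conditioning:
  (Y=2, W=2, Z=0, X=1) weight 1/60
  (Y=2, W=2, Z=1, X=0) weight 1/15
  (Y=2, W=3, Z=0, X=1) weight 1/60
  (Y=2, W=3, Z=1, X=0) weight 1/15
  (Y=3, W=2, Z=0, X=1) weight 1/60
  (Y=3, W=2, Z=1, X=0) weight 1/15
  (Y=3, W=3, Z=0, X=1) weight 1/60
  (Y=3, W=3, Z=1, X=0) weight 1/15
  … 4 more
Group by X:
  weight(X=0) = 4/9
  weight(X=1) = 4/45
Total weight = 4/9 + 4/45 = 8/15
P(X=0 | obs) = 4/9 / 8/15 = 5/6
P(X=1 | obs) = 4/45 / 8/15 = 1/6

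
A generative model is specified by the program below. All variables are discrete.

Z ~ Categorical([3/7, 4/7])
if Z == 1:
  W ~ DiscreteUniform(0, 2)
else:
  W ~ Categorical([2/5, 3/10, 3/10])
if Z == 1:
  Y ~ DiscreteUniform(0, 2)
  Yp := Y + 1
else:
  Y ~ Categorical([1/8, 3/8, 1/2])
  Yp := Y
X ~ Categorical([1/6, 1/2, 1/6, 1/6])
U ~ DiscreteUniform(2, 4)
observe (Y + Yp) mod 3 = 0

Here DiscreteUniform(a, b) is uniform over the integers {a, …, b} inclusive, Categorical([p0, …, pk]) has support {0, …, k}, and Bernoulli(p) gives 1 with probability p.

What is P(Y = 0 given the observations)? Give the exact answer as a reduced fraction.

P(Y = 0 | obs) = 9/41

Enumerate traces; 72 have nonzero weight after conditioning:
  (Z=0, W=0, Y=0, X=0, U=2) weight 1/840
  (Z=0, W=0, Y=0, X=0, U=3) weight 1/840
  (Z=0, W=0, Y=0, X=0, U=4) weight 1/840
  (Z=0, W=0, Y=0, X=1, U=2) weight 1/280
  (Z=0, W=0, Y=0, X=1, U=3) weight 1/280
  (Z=0, W=0, Y=0, X=1, U=4) weight 1/280
  (Z=0, W=0, Y=0, X=2, U=2) weight 1/840
  (Z=0, W=0, Y=0, X=2, U=3) weight 1/840
  (Z=1, W=0, Y=1, X=0, U=2) weight 2/567
  … 63 more
Group by Y:
  weight(Y=0) = 3/56
  weight(Y=1) = 4/21
Total weight = 3/56 + 4/21 = 41/168
P(Y=0 | obs) = 3/56 / 41/168 = 9/41
P(Y=1 | obs) = 4/21 / 41/168 = 32/41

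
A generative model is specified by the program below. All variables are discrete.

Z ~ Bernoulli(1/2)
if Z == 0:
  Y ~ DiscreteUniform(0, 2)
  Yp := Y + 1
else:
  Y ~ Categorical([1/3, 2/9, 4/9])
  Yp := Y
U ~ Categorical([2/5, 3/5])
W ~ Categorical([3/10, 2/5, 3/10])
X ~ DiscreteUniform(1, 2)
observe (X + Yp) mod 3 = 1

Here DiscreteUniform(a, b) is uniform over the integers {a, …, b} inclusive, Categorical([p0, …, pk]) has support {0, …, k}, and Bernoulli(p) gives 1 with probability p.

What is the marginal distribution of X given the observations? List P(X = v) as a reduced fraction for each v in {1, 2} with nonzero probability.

Enumerate traces; 24 have nonzero weight after conditioning:
  (Z=0, Y=1, U=0, W=0, X=2) weight 1/100
  (Z=0, Y=1, U=0, W=1, X=2) weight 1/75
  (Z=0, Y=1, U=0, W=2, X=2) weight 1/100
  (Z=0, Y=1, U=1, W=0, X=2) weight 3/200
  (Z=0, Y=1, U=1, W=1, X=2) weight 1/50
  (Z=0, Y=1, U=1, W=2, X=2) weight 3/200
  (Z=0, Y=2, U=0, W=0, X=1) weight 1/100
  (Z=0, Y=2, U=0, W=1, X=1) weight 1/75
  … 16 more
Group by X:
  weight(X=1) = 1/6
  weight(X=2) = 7/36
Total weight = 1/6 + 7/36 = 13/36
P(X=1 | obs) = 1/6 / 13/36 = 6/13
P(X=2 | obs) = 7/36 / 13/36 = 7/13

P(X=1) = 6/13, P(X=2) = 7/13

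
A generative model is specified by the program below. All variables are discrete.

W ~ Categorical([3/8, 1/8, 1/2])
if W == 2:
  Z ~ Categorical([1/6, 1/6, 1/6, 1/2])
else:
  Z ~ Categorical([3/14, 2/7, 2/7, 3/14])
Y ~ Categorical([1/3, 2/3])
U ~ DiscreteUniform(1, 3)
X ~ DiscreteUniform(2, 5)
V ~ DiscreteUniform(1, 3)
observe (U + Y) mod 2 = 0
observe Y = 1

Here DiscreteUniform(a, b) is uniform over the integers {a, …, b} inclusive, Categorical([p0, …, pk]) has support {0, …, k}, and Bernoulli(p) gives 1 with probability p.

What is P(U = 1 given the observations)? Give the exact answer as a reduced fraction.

P(U = 1 | obs) = 1/2

Enumerate traces; 288 have nonzero weight after conditioning:
  (W=0, Z=0, Y=1, U=1, X=2, V=1) weight 1/672
  (W=0, Z=0, Y=1, U=1, X=2, V=2) weight 1/672
  (W=0, Z=0, Y=1, U=1, X=2, V=3) weight 1/672
  (W=0, Z=0, Y=1, U=1, X=3, V=1) weight 1/672
  (W=0, Z=0, Y=1, U=1, X=3, V=2) weight 1/672
  (W=0, Z=0, Y=1, U=1, X=3, V=3) weight 1/672
  (W=0, Z=0, Y=1, U=1, X=4, V=1) weight 1/672
  (W=0, Z=0, Y=1, U=1, X=4, V=2) weight 1/672
  (W=0, Z=0, Y=1, U=3, X=2, V=1) weight 1/672
  … 279 more
Group by U:
  weight(U=1) = 2/9
  weight(U=3) = 2/9
Total weight = 2/9 + 2/9 = 4/9
P(U=1 | obs) = 2/9 / 4/9 = 1/2
P(U=3 | obs) = 2/9 / 4/9 = 1/2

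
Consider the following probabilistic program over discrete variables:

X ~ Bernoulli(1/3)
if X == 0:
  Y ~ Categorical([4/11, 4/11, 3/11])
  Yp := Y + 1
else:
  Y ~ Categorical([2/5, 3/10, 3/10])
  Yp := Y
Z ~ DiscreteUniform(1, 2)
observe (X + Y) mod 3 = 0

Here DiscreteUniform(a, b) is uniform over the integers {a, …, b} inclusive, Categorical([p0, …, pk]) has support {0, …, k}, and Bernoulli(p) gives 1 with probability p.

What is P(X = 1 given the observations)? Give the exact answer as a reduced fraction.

P(X = 1 | obs) = 33/113

Enumerate traces; 4 have nonzero weight after conditioning:
  (X=0, Y=0, Z=1) weight 4/33
  (X=0, Y=0, Z=2) weight 4/33
  (X=1, Y=2, Z=1) weight 1/20
  (X=1, Y=2, Z=2) weight 1/20
Group by X:
  weight(X=0) = 8/33
  weight(X=1) = 1/10
Total weight = 8/33 + 1/10 = 113/330
P(X=0 | obs) = 8/33 / 113/330 = 80/113
P(X=1 | obs) = 1/10 / 113/330 = 33/113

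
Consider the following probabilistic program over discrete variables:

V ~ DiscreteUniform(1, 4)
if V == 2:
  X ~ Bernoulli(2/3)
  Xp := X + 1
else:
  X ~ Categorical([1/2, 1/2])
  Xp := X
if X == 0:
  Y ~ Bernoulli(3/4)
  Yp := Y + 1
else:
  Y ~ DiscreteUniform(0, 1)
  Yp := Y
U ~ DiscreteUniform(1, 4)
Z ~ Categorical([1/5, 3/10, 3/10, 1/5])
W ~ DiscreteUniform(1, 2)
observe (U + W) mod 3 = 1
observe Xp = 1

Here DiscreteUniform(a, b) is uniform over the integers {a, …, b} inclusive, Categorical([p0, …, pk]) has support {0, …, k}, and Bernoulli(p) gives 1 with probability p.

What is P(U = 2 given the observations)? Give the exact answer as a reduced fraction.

P(U = 2 | obs) = 1/2

Enumerate traces; 64 have nonzero weight after conditioning:
  (V=1, X=1, Y=0, U=2, Z=0, W=2) weight 1/640
  (V=1, X=1, Y=0, U=2, Z=1, W=2) weight 3/1280
  (V=1, X=1, Y=0, U=2, Z=2, W=2) weight 3/1280
  (V=1, X=1, Y=0, U=2, Z=3, W=2) weight 1/640
  (V=1, X=1, Y=0, U=3, Z=0, W=1) weight 1/640
  (V=1, X=1, Y=0, U=3, Z=1, W=1) weight 3/1280
  (V=1, X=1, Y=0, U=3, Z=2, W=1) weight 3/1280
  (V=1, X=1, Y=0, U=3, Z=3, W=1) weight 1/640
  … 56 more
Group by U:
  weight(U=2) = 11/192
  weight(U=3) = 11/192
Total weight = 11/192 + 11/192 = 11/96
P(U=2 | obs) = 11/192 / 11/96 = 1/2
P(U=3 | obs) = 11/192 / 11/96 = 1/2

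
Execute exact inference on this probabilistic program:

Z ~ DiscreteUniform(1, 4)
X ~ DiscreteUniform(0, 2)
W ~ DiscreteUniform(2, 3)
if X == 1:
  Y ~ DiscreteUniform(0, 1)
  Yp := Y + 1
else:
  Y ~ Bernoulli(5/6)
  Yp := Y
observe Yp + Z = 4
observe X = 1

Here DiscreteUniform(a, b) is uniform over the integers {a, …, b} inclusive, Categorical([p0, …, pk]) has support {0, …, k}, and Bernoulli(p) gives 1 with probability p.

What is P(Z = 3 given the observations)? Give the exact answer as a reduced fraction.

P(Z = 3 | obs) = 1/2

Enumerate traces; 4 have nonzero weight after conditioning:
  (Z=2, X=1, W=2, Y=1) weight 1/48
  (Z=2, X=1, W=3, Y=1) weight 1/48
  (Z=3, X=1, W=2, Y=0) weight 1/48
  (Z=3, X=1, W=3, Y=0) weight 1/48
Group by Z:
  weight(Z=2) = 1/24
  weight(Z=3) = 1/24
Total weight = 1/24 + 1/24 = 1/12
P(Z=2 | obs) = 1/24 / 1/12 = 1/2
P(Z=3 | obs) = 1/24 / 1/12 = 1/2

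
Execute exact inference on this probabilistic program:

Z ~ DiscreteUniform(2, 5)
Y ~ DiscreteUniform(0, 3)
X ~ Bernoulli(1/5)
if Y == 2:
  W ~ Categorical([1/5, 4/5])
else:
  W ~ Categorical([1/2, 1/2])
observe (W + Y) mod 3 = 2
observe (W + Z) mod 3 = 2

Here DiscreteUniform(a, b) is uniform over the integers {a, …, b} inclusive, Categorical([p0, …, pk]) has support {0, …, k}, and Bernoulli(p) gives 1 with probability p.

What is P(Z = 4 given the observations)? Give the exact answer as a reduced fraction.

P(Z = 4 | obs) = 5/9

Enumerate traces; 6 have nonzero weight after conditioning:
  (Z=2, Y=2, X=0, W=0) weight 1/100
  (Z=2, Y=2, X=1, W=0) weight 1/400
  (Z=4, Y=1, X=0, W=1) weight 1/40
  (Z=4, Y=1, X=1, W=1) weight 1/160
  (Z=5, Y=2, X=0, W=0) weight 1/100
  (Z=5, Y=2, X=1, W=0) weight 1/400
Group by Z:
  weight(Z=2) = 1/80
  weight(Z=4) = 1/32
  weight(Z=5) = 1/80
Total weight = 1/80 + 1/32 + 1/80 = 9/160
P(Z=2 | obs) = 1/80 / 9/160 = 2/9
P(Z=4 | obs) = 1/32 / 9/160 = 5/9
P(Z=5 | obs) = 1/80 / 9/160 = 2/9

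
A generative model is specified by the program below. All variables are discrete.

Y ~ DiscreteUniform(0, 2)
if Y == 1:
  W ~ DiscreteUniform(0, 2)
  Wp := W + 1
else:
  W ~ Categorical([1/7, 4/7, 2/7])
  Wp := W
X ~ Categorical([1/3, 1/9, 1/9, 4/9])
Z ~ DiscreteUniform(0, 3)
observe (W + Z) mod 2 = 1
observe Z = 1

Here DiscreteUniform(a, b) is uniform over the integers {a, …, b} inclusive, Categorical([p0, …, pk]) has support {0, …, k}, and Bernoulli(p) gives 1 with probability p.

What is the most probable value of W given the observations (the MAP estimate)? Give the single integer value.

argmax_v P(W = v | obs) = 2

Enumerate traces; 24 have nonzero weight after conditioning:
  (Y=0, W=0, X=0, Z=1) weight 1/252
  (Y=0, W=0, X=1, Z=1) weight 1/756
  (Y=0, W=0, X=2, Z=1) weight 1/756
  (Y=0, W=0, X=3, Z=1) weight 1/189
  (Y=0, W=2, X=0, Z=1) weight 1/126
  (Y=0, W=2, X=1, Z=1) weight 1/378
  (Y=0, W=2, X=2, Z=1) weight 1/378
  (Y=0, W=2, X=3, Z=1) weight 2/189
  … 16 more
Group by W:
  weight(W=0) = 13/252
  weight(W=2) = 19/252
Total weight = 13/252 + 19/252 = 8/63
P(W=0 | obs) = 13/252 / 8/63 = 13/32
P(W=2 | obs) = 19/252 / 8/63 = 19/32
argmax = 2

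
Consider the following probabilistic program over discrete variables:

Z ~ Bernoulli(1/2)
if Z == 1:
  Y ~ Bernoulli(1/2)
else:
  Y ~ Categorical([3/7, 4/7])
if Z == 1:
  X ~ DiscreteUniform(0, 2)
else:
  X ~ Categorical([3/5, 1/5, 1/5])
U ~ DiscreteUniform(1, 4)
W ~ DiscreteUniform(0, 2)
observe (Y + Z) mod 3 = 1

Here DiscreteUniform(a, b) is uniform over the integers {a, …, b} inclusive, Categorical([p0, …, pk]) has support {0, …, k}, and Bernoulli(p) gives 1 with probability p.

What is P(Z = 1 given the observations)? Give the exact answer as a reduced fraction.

P(Z = 1 | obs) = 7/15

Enumerate traces; 72 have nonzero weight after conditioning:
  (Z=0, Y=1, X=0, U=1, W=0) weight 1/70
  (Z=0, Y=1, X=0, U=1, W=1) weight 1/70
  (Z=0, Y=1, X=0, U=1, W=2) weight 1/70
  (Z=0, Y=1, X=0, U=2, W=0) weight 1/70
  (Z=0, Y=1, X=0, U=2, W=1) weight 1/70
  (Z=0, Y=1, X=0, U=2, W=2) weight 1/70
  (Z=0, Y=1, X=0, U=3, W=0) weight 1/70
  (Z=0, Y=1, X=0, U=3, W=1) weight 1/70
  (Z=1, Y=0, X=0, U=1, W=0) weight 1/144
  … 63 more
Group by Z:
  weight(Z=0) = 2/7
  weight(Z=1) = 1/4
Total weight = 2/7 + 1/4 = 15/28
P(Z=0 | obs) = 2/7 / 15/28 = 8/15
P(Z=1 | obs) = 1/4 / 15/28 = 7/15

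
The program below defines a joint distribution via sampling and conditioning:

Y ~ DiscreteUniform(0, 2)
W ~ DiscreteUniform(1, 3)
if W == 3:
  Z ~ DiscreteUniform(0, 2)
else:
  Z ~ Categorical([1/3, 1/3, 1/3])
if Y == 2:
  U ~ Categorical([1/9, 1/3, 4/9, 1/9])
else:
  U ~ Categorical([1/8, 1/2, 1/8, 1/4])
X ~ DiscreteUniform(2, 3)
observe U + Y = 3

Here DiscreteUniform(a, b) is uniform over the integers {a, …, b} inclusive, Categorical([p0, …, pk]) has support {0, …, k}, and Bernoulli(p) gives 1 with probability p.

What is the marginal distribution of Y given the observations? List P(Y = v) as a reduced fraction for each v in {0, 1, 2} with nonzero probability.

P(Y=0) = 6/17, P(Y=1) = 3/17, P(Y=2) = 8/17

Enumerate traces; 54 have nonzero weight after conditioning:
  (Y=0, W=1, Z=0, U=3, X=2) weight 1/216
  (Y=0, W=1, Z=0, U=3, X=3) weight 1/216
  (Y=0, W=1, Z=1, U=3, X=2) weight 1/216
  (Y=0, W=1, Z=1, U=3, X=3) weight 1/216
  (Y=0, W=1, Z=2, U=3, X=2) weight 1/216
  (Y=0, W=1, Z=2, U=3, X=3) weight 1/216
  (Y=0, W=2, Z=0, U=3, X=2) weight 1/216
  (Y=0, W=2, Z=0, U=3, X=3) weight 1/216
  (Y=1, W=1, Z=0, U=2, X=2) weight 1/432
  (Y=2, W=1, Z=0, U=1, X=2) weight 1/162
  … 44 more
Group by Y:
  weight(Y=0) = 1/12
  weight(Y=1) = 1/24
  weight(Y=2) = 1/9
Total weight = 1/12 + 1/24 + 1/9 = 17/72
P(Y=0 | obs) = 1/12 / 17/72 = 6/17
P(Y=1 | obs) = 1/24 / 17/72 = 3/17
P(Y=2 | obs) = 1/9 / 17/72 = 8/17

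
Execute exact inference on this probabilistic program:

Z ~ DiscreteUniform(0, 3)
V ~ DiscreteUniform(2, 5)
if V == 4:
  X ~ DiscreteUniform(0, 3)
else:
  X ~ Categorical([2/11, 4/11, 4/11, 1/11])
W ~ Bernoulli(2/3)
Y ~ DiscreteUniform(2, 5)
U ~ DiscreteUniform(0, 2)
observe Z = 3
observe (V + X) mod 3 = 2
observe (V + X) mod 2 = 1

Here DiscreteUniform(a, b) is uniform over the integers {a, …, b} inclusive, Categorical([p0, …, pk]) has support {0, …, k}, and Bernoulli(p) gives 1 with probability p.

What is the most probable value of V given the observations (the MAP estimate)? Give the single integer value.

argmax_v P(V = v | obs) = 3

Enumerate traces; 96 have nonzero weight after conditioning:
  (Z=3, V=2, X=3, W=0, Y=2, U=0) weight 1/6336
  (Z=3, V=2, X=3, W=0, Y=2, U=1) weight 1/6336
  (Z=3, V=2, X=3, W=0, Y=2, U=2) weight 1/6336
  (Z=3, V=2, X=3, W=0, Y=3, U=0) weight 1/6336
  (Z=3, V=2, X=3, W=0, Y=3, U=1) weight 1/6336
  (Z=3, V=2, X=3, W=0, Y=3, U=2) weight 1/6336
  (Z=3, V=2, X=3, W=0, Y=4, U=0) weight 1/6336
  (Z=3, V=2, X=3, W=0, Y=4, U=1) weight 1/6336
  (Z=3, V=3, X=2, W=0, Y=2, U=0) weight 1/1584
  (Z=3, V=4, X=1, W=0, Y=2, U=0) weight 1/2304
  … 86 more
Group by V:
  weight(V=2) = 1/176
  weight(V=3) = 1/44
  weight(V=4) = 1/64
  weight(V=5) = 1/88
Total weight = 1/176 + 1/44 + 1/64 + 1/88 = 39/704
P(V=2 | obs) = 1/176 / 39/704 = 4/39
P(V=3 | obs) = 1/44 / 39/704 = 16/39
P(V=4 | obs) = 1/64 / 39/704 = 11/39
P(V=5 | obs) = 1/88 / 39/704 = 8/39
argmax = 3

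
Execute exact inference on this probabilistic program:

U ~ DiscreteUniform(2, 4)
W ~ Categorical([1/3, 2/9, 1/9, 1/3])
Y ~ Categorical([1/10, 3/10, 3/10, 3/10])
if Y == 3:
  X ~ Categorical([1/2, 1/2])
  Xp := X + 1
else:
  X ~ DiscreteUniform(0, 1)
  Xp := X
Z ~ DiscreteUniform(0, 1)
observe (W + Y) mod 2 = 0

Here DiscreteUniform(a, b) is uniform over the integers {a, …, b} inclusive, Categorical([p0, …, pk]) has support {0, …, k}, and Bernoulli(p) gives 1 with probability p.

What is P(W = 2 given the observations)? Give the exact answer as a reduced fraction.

P(W = 2 | obs) = 2/23

Enumerate traces; 96 have nonzero weight after conditioning:
  (U=2, W=0, Y=0, X=0, Z=0) weight 1/360
  (U=2, W=0, Y=0, X=0, Z=1) weight 1/360
  (U=2, W=0, Y=0, X=1, Z=0) weight 1/360
  (U=2, W=0, Y=0, X=1, Z=1) weight 1/360
  (U=2, W=0, Y=2, X=0, Z=0) weight 1/120
  (U=2, W=0, Y=2, X=0, Z=1) weight 1/120
  (U=2, W=0, Y=2, X=1, Z=0) weight 1/120
  (U=2, W=0, Y=2, X=1, Z=1) weight 1/120
  (U=2, W=1, Y=1, X=0, Z=0) weight 1/180
  (U=2, W=2, Y=0, X=0, Z=0) weight 1/1080
  … 86 more
Group by W:
  weight(W=0) = 2/15
  weight(W=1) = 2/15
  weight(W=2) = 2/45
  weight(W=3) = 1/5
Total weight = 2/15 + 2/15 + 2/45 + 1/5 = 23/45
P(W=0 | obs) = 2/15 / 23/45 = 6/23
P(W=1 | obs) = 2/15 / 23/45 = 6/23
P(W=2 | obs) = 2/45 / 23/45 = 2/23
P(W=3 | obs) = 1/5 / 23/45 = 9/23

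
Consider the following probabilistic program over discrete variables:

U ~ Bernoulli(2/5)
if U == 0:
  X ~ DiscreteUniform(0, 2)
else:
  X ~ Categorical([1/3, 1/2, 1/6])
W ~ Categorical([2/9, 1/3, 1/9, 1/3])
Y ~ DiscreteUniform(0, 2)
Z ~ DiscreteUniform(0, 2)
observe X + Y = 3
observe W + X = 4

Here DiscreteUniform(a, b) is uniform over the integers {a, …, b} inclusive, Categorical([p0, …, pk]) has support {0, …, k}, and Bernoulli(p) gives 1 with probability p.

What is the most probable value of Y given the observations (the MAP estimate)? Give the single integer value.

argmax_v P(Y = v | obs) = 2

Enumerate traces; 12 have nonzero weight after conditioning:
  (U=0, X=1, W=3, Y=2, Z=0) weight 1/135
  (U=0, X=1, W=3, Y=2, Z=1) weight 1/135
  (U=0, X=1, W=3, Y=2, Z=2) weight 1/135
  (U=0, X=2, W=2, Y=1, Z=0) weight 1/405
  (U=0, X=2, W=2, Y=1, Z=1) weight 1/405
  (U=0, X=2, W=2, Y=1, Z=2) weight 1/405
  (U=1, X=1, W=3, Y=2, Z=0) weight 1/135
  (U=1, X=1, W=3, Y=2, Z=1) weight 1/135
  … 4 more
Group by Y:
  weight(Y=1) = 4/405
  weight(Y=2) = 2/45
Total weight = 4/405 + 2/45 = 22/405
P(Y=1 | obs) = 4/405 / 22/405 = 2/11
P(Y=2 | obs) = 2/45 / 22/405 = 9/11
argmax = 2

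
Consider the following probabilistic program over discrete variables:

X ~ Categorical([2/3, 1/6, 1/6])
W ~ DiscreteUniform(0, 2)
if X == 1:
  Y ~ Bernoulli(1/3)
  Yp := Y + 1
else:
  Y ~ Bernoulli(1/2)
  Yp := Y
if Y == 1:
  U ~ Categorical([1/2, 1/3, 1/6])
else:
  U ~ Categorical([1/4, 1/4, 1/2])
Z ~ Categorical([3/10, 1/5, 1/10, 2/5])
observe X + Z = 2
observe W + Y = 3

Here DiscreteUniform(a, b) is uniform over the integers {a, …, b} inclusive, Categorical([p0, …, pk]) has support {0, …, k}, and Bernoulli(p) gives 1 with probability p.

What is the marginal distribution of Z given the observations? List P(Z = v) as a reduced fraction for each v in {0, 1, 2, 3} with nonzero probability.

Enumerate traces; 9 have nonzero weight after conditioning:
  (X=0, W=2, Y=1, U=0, Z=2) weight 1/180
  (X=0, W=2, Y=1, U=1, Z=2) weight 1/270
  (X=0, W=2, Y=1, U=2, Z=2) weight 1/540
  (X=1, W=2, Y=1, U=0, Z=1) weight 1/540
  (X=1, W=2, Y=1, U=1, Z=1) weight 1/810
  (X=1, W=2, Y=1, U=2, Z=1) weight 1/1620
  (X=2, W=2, Y=1, U=0, Z=0) weight 1/240
  (X=2, W=2, Y=1, U=1, Z=0) weight 1/360
  … 1 more
Group by Z:
  weight(Z=0) = 1/120
  weight(Z=1) = 1/270
  weight(Z=2) = 1/90
Total weight = 1/120 + 1/270 + 1/90 = 5/216
P(Z=0 | obs) = 1/120 / 5/216 = 9/25
P(Z=1 | obs) = 1/270 / 5/216 = 4/25
P(Z=2 | obs) = 1/90 / 5/216 = 12/25

P(Z=0) = 9/25, P(Z=1) = 4/25, P(Z=2) = 12/25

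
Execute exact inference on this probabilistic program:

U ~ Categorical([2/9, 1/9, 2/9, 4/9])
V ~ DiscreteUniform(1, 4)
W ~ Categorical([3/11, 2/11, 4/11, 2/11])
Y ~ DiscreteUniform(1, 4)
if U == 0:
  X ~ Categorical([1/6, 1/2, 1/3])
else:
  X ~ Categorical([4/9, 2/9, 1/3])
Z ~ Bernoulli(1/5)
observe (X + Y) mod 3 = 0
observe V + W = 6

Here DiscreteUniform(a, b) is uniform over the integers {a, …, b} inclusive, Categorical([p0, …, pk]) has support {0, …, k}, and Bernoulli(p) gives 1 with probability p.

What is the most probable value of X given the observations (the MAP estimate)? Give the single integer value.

Enumerate traces; 64 have nonzero weight after conditioning:
  (U=0, V=3, W=3, Y=1, X=2, Z=0) weight 1/1485
  (U=0, V=3, W=3, Y=1, X=2, Z=1) weight 1/5940
  (U=0, V=3, W=3, Y=2, X=1, Z=0) weight 1/990
  (U=0, V=3, W=3, Y=2, X=1, Z=1) weight 1/3960
  (U=0, V=3, W=3, Y=3, X=0, Z=0) weight 1/2970
  (U=0, V=3, W=3, Y=3, X=0, Z=1) weight 1/11880
  (U=0, V=3, W=3, Y=4, X=2, Z=0) weight 1/1485
  (U=0, V=3, W=3, Y=4, X=2, Z=1) weight 1/5940
  … 56 more
Group by X:
  weight(X=0) = 31/2376
  weight(X=1) = 23/2376
  weight(X=2) = 1/44
Total weight = 31/2376 + 23/2376 + 1/44 = 1/22
P(X=0 | obs) = 31/2376 / 1/22 = 31/108
P(X=1 | obs) = 23/2376 / 1/22 = 23/108
P(X=2 | obs) = 1/44 / 1/22 = 1/2
argmax = 2

argmax_v P(X = v | obs) = 2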